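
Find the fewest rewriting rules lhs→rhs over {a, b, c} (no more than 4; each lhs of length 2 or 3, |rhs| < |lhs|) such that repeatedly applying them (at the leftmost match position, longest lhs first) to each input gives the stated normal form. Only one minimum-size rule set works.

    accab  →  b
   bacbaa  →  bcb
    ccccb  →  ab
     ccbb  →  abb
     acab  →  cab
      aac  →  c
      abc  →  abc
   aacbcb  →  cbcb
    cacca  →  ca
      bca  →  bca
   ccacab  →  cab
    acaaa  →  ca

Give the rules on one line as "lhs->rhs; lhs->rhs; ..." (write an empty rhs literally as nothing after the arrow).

aa->; ac->c; cc->a

  | accab => ccab => aab => b
  | bacbaa => bcbaa => bcb
  | ccccb => accb => ccb => ab
  | ccbb => abb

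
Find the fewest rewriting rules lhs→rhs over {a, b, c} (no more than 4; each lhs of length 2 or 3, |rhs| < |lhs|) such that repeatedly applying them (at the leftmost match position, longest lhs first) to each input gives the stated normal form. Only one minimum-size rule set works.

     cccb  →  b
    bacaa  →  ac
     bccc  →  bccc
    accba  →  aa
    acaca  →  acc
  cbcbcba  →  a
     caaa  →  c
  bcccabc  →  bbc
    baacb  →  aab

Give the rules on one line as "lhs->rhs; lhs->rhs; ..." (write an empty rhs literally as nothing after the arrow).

ba->a; ca->c; cb->b

  | cccb => ccb => cb => b
  | bacaa => acaa => aca => ac
  | bccc
  | accba => acba => aba => aa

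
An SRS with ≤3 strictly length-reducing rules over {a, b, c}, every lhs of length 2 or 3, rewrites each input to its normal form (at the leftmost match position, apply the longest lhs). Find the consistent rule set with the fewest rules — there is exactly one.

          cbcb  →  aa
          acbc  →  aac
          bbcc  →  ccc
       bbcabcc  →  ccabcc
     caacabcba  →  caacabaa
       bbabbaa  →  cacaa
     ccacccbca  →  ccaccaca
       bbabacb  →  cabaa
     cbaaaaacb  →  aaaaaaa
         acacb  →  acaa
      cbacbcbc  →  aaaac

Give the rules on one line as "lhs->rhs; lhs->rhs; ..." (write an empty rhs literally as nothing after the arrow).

bb->c; cb->a

  | cbcb => acb => aa
  | acbc => aac
  | bbcc => ccc
  | bbcabcc => ccabcc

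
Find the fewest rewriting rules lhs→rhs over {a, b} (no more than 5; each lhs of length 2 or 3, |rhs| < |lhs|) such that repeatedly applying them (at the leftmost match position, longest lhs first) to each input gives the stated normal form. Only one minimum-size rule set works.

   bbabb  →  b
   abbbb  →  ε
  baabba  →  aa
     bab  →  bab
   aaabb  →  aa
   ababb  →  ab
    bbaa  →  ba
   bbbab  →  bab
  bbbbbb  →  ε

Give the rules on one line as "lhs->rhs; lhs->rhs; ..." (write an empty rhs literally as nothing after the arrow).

abb->; baa->aa; bb->; bba->b

  | bbabb => bbb => b
  | abbbb => bb => ε
  | baabba => aabba => aa
  | bab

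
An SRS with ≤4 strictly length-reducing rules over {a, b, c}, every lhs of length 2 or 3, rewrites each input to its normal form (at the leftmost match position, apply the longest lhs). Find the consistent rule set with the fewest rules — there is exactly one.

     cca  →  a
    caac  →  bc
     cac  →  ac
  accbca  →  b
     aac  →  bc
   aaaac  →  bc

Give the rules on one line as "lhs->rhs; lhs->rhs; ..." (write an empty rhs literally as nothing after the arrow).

  | cca => ca => a
  | caac => aac => bc
  | cac => ac
  | accbca => accba => acca => aca => aa => b

aa->b; ba->a; ca->a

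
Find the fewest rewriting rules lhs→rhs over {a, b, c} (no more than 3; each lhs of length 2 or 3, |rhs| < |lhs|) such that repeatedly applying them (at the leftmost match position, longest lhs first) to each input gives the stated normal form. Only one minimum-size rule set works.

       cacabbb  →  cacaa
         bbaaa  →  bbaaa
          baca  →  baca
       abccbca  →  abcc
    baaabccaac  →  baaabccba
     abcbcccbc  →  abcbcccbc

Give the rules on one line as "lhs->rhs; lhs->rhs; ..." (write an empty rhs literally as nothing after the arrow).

  | cacabbb => cacaa
  | bbaaa
  | baca
  | abccbca => abcc

aac->ba; bbb->a; bca->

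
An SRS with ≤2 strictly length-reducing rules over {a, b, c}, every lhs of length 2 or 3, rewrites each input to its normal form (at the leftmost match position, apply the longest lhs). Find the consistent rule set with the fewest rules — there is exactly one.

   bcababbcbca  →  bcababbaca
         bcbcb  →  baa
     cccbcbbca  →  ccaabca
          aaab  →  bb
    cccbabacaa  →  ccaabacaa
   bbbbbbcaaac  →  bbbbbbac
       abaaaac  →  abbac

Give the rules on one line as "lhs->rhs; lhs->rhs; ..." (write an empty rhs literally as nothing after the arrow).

  | bcababbcbca => bcababbaca
  | bcbcb => bacb => baa
  | cccbcbbca => ccacbbca => ccaabca
  | aaab => bb

aaa->b; cb->a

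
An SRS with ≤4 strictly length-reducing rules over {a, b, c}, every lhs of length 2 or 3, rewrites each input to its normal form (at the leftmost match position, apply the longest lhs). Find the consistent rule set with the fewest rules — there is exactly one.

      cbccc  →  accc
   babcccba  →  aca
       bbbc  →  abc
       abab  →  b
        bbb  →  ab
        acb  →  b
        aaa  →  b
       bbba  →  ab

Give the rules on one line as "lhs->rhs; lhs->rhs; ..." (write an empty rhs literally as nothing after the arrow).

aa->b; ba->b; bb->a; cb->a

  | cbccc => accc
  | babcccba => bbcccba => acccba => accaa => accb => aca
  | bbbc => abc
  | abab => abb => aa => b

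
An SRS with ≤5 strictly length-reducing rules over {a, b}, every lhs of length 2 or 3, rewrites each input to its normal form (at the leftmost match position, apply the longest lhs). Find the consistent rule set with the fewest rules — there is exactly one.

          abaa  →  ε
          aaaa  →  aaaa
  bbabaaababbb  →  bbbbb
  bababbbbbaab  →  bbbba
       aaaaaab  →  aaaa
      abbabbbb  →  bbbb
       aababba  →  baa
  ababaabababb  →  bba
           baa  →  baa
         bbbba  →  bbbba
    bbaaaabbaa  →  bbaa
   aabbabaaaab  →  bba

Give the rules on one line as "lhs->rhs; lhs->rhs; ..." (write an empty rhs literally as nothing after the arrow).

  | abaa => aba => ab => ε
  | aaaa
  | bbabaaababbb => bbabaababbb => bbabababbb => bbabbabbb => bbbaabbb => bbbbb
  | bababbbbbaab => babbbbbbaab => bbabbbbaab => bbbabbaab => bbbbaaab => bbbba

aab->; ab->; aba->ab; abb->ba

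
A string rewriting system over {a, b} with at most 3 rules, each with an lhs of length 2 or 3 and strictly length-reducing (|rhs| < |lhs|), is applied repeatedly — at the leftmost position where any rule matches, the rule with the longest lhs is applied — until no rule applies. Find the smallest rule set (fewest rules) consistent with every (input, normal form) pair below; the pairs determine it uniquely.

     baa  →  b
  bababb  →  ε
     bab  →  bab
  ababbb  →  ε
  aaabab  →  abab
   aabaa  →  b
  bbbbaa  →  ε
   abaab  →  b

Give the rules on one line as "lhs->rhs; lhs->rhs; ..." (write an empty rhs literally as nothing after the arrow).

  | baa => b
  | bababb => babb => bb => ε
  | bab
  | ababbb => abbb => bb => ε

aa->; abb->b; bb->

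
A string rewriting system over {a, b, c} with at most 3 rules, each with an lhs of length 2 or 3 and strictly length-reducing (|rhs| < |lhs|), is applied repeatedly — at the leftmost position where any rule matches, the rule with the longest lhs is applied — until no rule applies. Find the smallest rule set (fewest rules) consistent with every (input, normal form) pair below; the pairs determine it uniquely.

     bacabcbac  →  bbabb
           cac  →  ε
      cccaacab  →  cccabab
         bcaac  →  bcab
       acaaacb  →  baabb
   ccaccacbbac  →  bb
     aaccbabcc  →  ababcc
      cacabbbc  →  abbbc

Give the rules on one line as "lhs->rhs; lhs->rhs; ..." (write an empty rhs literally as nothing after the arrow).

ac->b; cb->

  | bacabcbac => bbabcbac => bbabac => bbabb
  | cac => cb => ε
  | cccaacab => cccabab
  | bcaac => bcab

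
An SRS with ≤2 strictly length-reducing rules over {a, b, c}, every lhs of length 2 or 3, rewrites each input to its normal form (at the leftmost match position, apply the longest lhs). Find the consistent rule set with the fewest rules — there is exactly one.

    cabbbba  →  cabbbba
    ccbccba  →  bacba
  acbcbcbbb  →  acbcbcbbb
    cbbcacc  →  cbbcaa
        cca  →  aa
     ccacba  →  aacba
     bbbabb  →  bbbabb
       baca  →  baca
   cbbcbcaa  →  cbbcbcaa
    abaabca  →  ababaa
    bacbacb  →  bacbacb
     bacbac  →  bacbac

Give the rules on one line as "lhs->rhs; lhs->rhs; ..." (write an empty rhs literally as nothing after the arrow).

abc->ba; cc->a

  | cabbbba
  | ccbccba => abccba => bacba
  | acbcbcbbb
  | cbbcacc => cbbcaa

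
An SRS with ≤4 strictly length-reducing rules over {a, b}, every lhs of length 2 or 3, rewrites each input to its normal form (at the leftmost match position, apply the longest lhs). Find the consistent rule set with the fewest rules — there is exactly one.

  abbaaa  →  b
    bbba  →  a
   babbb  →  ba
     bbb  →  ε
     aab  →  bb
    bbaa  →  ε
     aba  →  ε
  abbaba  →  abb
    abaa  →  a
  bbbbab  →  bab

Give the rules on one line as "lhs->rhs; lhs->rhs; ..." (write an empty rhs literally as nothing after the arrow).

aa->b; aba->; bbb->

  | abbaaa => abbba => aa => b
  | bbba => a
  | babbb => ba
  | bbb => ε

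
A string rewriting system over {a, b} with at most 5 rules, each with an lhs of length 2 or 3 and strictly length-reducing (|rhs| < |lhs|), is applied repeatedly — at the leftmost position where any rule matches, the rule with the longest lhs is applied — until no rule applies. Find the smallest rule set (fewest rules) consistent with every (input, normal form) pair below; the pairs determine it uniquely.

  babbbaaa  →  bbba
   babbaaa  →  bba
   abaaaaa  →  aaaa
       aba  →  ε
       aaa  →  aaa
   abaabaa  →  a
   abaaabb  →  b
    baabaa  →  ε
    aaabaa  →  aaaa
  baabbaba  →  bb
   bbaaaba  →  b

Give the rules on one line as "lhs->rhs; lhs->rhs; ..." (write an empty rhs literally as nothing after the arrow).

aab->a; ab->b; aba->; baa->

  | babbbaaa => bbbbaaa => bbba
  | babbaaa => bbbaaa => bba
  | abaaaaa => aaaa
  | aba => ε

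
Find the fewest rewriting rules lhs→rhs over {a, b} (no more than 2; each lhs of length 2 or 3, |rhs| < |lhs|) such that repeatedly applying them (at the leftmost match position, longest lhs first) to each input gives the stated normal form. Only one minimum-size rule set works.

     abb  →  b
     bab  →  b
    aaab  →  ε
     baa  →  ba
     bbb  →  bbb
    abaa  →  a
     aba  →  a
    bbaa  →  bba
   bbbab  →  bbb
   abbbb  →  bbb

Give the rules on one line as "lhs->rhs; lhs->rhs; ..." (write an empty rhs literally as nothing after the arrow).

  | abb => b
  | bab => b
  | aaab => aab => ab => ε
  | baa => ba

aa->a; ab->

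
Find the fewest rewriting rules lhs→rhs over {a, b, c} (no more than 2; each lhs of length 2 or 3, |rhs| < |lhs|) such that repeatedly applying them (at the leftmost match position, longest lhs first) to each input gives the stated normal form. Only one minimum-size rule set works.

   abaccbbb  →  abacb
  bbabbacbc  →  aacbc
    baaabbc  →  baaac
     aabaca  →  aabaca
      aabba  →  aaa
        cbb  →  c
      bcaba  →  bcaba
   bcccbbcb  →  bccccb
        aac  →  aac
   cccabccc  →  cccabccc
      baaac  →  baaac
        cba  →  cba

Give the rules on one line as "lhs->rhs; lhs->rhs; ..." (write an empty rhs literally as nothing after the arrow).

acc->ac; bb->

  | abaccbbb => abacbbb => abacb
  | bbabbacbc => abbacbc => aacbc
  | baaabbc => baaac
  | aabaca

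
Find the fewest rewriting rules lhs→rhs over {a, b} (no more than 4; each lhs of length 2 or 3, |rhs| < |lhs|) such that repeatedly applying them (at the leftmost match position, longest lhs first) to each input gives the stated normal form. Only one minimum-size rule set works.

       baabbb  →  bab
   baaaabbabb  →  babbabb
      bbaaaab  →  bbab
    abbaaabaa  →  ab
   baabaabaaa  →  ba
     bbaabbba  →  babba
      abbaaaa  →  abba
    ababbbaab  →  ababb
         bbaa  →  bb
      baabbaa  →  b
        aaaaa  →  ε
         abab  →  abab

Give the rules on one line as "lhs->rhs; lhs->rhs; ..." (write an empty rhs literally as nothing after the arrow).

aa->; aaa->; bbb->ba

  | baabbb => bbbb => bab
  | baaaabbabb => babbabb
  | bbaaaab => bbab
  | abbaaabaa => abbbaa => abaaa => ab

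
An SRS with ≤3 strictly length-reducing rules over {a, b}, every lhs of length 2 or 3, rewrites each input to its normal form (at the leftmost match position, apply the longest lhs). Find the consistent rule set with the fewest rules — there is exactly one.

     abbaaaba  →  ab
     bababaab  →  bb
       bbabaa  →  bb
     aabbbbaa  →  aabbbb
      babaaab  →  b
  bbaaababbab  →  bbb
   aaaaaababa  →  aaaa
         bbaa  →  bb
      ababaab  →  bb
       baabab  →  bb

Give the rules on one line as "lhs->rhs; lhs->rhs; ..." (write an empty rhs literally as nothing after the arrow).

aba->; ba->; baa->b

  | abbaaaba => abbaba => abba => ab
  | bababaab => babaab => baab => bb
  | bbabaa => bbaa => bb
  | aabbbbaa => aabbbb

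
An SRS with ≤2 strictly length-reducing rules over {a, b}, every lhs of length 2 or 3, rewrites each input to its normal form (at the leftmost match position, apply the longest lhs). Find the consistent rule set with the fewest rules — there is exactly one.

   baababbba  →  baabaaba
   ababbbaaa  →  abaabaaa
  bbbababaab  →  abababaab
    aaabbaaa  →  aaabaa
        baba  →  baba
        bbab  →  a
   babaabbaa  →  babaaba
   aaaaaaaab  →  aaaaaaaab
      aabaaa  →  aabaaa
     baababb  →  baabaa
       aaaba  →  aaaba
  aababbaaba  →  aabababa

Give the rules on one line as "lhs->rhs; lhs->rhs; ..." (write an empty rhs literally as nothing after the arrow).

  | baababbba => baabaaba
  | ababbbaaa => abaabaaa
  | bbbababaab => abababaab
  | aaabbaaa => aaabaa

bb->a; bba->b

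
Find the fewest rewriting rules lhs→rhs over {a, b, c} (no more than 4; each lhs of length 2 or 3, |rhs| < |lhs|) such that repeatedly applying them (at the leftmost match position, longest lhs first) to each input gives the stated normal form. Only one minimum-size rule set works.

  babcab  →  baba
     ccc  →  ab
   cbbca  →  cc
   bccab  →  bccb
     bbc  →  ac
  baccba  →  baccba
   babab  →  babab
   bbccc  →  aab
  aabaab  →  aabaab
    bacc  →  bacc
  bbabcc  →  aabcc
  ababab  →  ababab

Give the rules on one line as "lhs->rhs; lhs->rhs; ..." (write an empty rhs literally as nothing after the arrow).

bb->a; bcb->ba; ca->c; ccc->ab

  | babcab => babcb => baba
  | ccc => ab
  | cbbca => caca => cca => cc
  | bccab => bccb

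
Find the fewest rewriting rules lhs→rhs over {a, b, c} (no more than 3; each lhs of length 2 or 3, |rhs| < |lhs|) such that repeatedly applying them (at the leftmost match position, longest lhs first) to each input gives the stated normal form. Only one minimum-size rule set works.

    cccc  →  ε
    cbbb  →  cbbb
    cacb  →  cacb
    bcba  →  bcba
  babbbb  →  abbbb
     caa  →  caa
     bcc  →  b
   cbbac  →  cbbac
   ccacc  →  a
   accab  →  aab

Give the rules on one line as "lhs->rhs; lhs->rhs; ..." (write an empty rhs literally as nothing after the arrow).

bab->ab; cc->

  | cccc => cc => ε
  | cbbb
  | cacb
  | bcba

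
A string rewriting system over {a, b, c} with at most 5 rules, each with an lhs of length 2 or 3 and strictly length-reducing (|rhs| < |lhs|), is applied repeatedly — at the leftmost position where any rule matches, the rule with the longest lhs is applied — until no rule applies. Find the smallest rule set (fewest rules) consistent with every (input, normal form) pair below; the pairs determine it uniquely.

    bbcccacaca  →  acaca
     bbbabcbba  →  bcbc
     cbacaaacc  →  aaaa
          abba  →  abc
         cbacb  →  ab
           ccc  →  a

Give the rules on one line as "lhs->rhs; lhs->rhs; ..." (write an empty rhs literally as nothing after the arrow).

ba->c; bbc->; cc->; ccc->a

  | bbcccacaca => ccacaca => acaca
  | bbbabcbba => bbcbcbba => bcbba => bcbc
  | cbacaaacc => cccaaacc => aaaacc => aaaa
  | abba => abc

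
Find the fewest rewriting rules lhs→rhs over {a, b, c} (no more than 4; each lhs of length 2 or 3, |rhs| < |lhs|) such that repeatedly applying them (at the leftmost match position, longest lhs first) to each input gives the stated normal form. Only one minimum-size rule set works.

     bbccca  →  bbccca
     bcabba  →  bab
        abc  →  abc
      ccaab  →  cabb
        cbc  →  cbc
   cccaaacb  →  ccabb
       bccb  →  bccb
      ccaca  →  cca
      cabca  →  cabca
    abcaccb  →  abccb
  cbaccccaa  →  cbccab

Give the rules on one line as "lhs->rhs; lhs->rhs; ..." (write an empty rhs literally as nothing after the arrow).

ac->; bba->a; caa->ab

  | bbccca
  | bcabba => bcaa => bab
  | abc
  | ccaab => cabb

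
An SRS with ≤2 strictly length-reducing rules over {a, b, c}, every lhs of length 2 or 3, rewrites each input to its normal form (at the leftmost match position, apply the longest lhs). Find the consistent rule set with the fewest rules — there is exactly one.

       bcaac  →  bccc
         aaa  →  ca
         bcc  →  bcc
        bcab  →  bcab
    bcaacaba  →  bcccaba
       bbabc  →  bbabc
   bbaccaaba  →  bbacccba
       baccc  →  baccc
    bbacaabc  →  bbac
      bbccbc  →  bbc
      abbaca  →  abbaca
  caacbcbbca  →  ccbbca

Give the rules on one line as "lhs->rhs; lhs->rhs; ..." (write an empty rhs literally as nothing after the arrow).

aa->c; cbc->

  | bcaac => bccc
  | aaa => ca
  | bcc
  | bcab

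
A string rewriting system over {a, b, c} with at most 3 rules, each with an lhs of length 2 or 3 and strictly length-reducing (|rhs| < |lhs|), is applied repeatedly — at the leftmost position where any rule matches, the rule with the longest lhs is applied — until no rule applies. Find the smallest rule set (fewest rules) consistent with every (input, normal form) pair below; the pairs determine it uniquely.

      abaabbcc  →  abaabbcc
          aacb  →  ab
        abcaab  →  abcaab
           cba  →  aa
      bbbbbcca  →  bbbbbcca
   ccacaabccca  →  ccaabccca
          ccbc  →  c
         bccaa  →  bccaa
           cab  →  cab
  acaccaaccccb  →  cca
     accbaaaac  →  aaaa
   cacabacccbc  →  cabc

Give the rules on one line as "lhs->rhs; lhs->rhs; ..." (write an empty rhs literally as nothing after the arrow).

ac->; cb->a

  | abaabbcc
  | aacb => ab
  | abcaab
  | cba => aa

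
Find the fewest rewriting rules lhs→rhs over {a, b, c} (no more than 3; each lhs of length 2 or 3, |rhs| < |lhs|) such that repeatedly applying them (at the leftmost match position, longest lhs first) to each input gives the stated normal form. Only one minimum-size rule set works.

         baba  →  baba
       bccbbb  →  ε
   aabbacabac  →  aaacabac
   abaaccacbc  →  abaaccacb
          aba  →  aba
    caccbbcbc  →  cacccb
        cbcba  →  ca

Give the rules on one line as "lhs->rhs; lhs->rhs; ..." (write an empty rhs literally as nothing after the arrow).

bb->; bc->b

  | baba
  | bccbbb => bcbbb => bbbb => bb => ε
  | aabbacabac => aaacabac
  | abaaccacbc => abaaccacb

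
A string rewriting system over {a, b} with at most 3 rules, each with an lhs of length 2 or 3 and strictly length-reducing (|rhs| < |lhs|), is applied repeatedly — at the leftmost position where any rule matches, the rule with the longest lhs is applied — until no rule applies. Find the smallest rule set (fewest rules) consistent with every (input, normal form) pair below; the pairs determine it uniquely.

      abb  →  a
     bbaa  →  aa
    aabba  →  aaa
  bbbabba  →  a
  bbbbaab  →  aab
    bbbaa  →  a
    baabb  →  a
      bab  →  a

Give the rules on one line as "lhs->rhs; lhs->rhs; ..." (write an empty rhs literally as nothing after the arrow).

  | abb => a
  | bbaa => aa
  | aabba => aaa
  | bbbabba => babba => aba => a

ba->; bab->a; bb->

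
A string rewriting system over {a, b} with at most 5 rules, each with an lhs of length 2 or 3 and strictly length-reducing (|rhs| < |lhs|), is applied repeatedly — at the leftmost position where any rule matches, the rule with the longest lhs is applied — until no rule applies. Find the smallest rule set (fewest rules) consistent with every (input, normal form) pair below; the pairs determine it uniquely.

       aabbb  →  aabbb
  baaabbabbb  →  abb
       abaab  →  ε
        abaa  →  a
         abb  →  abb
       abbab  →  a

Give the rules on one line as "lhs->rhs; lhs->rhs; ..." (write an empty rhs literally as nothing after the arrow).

aaa->; ba->; baa->ba; bab->aa

  | aabbb
  | baaabbabbb => baabbabbb => babbabbb => aababbb => aaaabb => abb
  | abaab => abab => aaa => ε
  | abaa => aba => a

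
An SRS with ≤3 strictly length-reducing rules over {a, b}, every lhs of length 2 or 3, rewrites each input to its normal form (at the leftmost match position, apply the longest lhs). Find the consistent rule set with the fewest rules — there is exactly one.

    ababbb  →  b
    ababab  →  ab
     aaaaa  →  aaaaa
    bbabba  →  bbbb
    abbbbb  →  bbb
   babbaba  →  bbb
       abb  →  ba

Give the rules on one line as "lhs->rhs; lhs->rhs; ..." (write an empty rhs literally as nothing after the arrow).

abb->ba; bab->b; bba->bb

  | ababbb => abbb => bab => b
  | ababab => abab => ab
  | aaaaa
  | bbabba => bbbba => bbbb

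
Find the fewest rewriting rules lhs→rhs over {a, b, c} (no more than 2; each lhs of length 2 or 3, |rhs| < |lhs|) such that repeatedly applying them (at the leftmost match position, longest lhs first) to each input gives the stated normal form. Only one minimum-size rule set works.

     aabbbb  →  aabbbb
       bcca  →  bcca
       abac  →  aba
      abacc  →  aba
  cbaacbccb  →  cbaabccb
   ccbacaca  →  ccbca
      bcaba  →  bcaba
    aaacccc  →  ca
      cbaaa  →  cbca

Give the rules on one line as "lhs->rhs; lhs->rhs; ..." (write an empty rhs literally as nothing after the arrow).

aaa->ca; ac->a

  | aabbbb
  | bcca
  | abac => aba
  | abacc => abac => aba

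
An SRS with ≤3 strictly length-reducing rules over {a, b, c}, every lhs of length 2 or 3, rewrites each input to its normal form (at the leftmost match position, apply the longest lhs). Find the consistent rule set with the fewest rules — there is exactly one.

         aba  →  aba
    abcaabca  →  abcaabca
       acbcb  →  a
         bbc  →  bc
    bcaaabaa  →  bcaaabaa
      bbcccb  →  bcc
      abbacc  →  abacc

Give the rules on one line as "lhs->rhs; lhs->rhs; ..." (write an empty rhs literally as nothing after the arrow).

bb->b; cb->

  | aba
  | abcaabca
  | acbcb => acb => a
  | bbc => bc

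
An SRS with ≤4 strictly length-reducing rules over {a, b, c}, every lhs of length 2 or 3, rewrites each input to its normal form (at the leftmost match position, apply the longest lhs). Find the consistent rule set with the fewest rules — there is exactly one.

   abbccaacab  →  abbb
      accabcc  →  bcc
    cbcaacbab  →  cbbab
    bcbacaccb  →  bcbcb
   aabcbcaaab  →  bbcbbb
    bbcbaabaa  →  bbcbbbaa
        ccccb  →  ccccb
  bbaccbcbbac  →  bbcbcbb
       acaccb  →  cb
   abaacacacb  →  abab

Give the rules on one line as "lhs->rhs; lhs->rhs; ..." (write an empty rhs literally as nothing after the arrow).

aab->bb; ac->; ca->

  | abbccaacab => abbcacab => abbcab => abbb
  | accabcc => cabcc => bcc
  | cbcaacbab => cbacbab => cbbab
  | bcbacaccb => bcbaccb => bcbcb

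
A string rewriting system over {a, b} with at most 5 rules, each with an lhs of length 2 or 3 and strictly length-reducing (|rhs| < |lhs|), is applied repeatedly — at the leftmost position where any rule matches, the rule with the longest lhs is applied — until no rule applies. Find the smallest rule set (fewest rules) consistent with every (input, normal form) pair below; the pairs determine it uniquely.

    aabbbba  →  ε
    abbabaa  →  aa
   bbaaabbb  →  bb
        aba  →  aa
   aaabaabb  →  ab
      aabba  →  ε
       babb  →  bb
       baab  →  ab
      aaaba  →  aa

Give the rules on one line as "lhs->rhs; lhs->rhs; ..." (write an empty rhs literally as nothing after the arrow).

aab->; aba->aa; ba->; bba->ba

  | aabbbba => bbba => bba => ba => ε
  | abbabaa => ababaa => aabaa => aa
  | bbaaabbb => baaabbb => aabbb => bb
  | aba => aa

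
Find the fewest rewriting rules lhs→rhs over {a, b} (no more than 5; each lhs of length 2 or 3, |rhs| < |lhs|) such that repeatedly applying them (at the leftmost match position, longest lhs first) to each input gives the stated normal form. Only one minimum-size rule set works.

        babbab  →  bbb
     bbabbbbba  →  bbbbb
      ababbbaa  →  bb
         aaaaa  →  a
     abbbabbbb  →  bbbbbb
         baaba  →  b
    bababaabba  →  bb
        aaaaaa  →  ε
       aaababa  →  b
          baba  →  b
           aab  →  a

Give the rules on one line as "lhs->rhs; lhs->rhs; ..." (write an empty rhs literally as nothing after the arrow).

aa->; aab->a; ab->b; bba->b

  | babbab => bbbab => bbb
  | bbabbbbba => bbbbbba => bbbbb
  | ababbbaa => babbbaa => bbbbaa => bbba => bb
  | aaaaa => aaa => a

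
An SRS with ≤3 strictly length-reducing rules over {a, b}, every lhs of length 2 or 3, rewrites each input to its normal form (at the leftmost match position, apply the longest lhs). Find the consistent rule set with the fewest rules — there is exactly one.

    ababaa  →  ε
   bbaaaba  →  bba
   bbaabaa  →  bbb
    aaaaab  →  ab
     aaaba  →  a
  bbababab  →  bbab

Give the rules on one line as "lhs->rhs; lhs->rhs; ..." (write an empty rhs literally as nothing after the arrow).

aa->; aba->a

  | ababaa => abaa => aa => ε
  | bbaaaba => bbaba => bba
  | bbaabaa => bbbaa => bbb
  | aaaaab => aaab => ab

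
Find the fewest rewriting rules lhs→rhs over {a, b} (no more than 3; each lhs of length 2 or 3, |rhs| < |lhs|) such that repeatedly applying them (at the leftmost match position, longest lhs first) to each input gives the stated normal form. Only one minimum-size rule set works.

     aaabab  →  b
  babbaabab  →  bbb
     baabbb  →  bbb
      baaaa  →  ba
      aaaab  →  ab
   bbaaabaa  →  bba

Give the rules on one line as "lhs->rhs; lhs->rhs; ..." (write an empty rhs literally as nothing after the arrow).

  | aaabab => aabab => abab => b
  | babbaabab => bbaabab => bbabab => bbb
  | baabbb => babbb => bbb
  | baaaa => baaa => baa => ba

aa->a; aba->; abb->b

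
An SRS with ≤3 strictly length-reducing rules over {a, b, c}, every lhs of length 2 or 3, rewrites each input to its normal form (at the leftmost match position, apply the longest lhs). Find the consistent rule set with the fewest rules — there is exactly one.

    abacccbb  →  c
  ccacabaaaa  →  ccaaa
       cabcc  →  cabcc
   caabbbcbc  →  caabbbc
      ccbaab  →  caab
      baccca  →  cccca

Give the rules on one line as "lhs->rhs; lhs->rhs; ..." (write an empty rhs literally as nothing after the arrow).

ac->; ba->c; cb->

  | abacccbb => accccbb => cccbb => ccb => c
  | ccacabaaaa => ccabaaaa => ccacaaa => ccaaa
  | cabcc
  | caabbbcbc => caabbbc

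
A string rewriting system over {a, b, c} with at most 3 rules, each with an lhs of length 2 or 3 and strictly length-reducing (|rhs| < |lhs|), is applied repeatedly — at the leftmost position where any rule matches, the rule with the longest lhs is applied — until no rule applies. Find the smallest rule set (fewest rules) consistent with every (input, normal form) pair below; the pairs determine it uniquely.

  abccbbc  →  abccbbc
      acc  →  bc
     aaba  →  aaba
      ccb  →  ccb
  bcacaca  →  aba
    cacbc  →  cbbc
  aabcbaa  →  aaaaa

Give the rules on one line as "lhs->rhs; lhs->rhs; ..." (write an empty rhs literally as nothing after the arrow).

ac->b; bcb->a

  | abccbbc
  | acc => bc
  | aaba
  | ccb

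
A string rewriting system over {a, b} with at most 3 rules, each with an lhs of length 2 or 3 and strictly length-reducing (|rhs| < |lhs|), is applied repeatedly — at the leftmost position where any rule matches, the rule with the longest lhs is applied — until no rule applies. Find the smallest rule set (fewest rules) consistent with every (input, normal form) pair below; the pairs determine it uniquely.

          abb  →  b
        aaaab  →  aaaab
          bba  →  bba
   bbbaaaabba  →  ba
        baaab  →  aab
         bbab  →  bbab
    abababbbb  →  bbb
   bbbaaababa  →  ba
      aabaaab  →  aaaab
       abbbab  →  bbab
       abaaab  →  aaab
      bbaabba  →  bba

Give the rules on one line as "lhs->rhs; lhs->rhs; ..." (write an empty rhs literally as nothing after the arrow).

aba->a; abb->b; baa->a

  | abb => b
  | aaaab
  | bba
  | bbbaaaabba => bbaaabba => baabba => abba => ba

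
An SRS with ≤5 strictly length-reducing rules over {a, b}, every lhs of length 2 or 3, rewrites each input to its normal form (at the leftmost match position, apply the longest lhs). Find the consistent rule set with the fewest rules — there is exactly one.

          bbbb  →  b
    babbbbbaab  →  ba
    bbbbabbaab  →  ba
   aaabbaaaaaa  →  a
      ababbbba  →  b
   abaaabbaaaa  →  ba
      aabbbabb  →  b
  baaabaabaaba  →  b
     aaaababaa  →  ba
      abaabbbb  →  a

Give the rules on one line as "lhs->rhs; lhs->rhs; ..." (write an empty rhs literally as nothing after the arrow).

aa->; ab->a; bb->b; bba->b

  | bbbb => bbb => bb => b
  | babbbbbaab => babbbbaab => babbbaab => babbaab => babaab => baaab => bab => ba
  | bbbbabbaab => bbbabbaab => bbabbaab => bbbaab => bbaab => bab => ba
  | aaabbaaaaaa => abbaaaaaa => abaaaaaa => aaaaaaa => aaaaa => aaa => a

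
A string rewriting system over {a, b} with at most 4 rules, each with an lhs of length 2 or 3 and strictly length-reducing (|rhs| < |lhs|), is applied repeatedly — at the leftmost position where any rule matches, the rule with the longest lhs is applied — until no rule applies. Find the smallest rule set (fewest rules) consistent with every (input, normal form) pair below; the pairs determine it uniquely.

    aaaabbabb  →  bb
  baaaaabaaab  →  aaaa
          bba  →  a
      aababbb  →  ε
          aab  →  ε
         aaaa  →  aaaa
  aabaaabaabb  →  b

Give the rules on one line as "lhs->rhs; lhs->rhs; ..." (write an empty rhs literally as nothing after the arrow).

  | aaaabbabb => aababb => abb => bb
  | baaaaabaaab => aaaaabaaab => aaaaaab => aaaa
  | bba => ba => a
  | aababbb => abbb => bbb => ε

aab->; ab->b; ba->a; bbb->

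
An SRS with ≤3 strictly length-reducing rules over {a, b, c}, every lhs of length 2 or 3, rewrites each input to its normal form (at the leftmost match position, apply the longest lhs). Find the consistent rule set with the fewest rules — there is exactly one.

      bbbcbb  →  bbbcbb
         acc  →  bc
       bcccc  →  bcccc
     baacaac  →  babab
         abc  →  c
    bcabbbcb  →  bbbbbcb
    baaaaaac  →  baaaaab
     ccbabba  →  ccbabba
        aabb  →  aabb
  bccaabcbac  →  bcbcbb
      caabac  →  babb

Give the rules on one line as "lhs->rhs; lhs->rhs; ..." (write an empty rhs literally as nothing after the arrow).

  | bbbcbb
  | acc => bc
  | bcccc
  | baacaac => babaac => babab

abc->c; ac->b; ca->b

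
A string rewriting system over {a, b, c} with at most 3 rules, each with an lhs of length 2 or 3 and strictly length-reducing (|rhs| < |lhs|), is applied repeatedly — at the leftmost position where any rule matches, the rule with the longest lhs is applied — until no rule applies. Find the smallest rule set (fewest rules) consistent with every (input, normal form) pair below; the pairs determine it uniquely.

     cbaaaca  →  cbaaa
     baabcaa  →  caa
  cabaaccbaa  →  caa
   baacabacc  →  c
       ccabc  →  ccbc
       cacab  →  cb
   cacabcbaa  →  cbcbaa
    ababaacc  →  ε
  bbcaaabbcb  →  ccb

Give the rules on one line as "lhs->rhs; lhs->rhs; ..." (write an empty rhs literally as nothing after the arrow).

ab->b; ac->; bb->

  | cbaaaca => cbaaa
  | baabcaa => babcaa => bbcaa => caa
  | cabaaccbaa => cbaaccbaa => cbacbaa => cbbaa => caa
  | baacabacc => baabacc => babacc => bbacc => acc => c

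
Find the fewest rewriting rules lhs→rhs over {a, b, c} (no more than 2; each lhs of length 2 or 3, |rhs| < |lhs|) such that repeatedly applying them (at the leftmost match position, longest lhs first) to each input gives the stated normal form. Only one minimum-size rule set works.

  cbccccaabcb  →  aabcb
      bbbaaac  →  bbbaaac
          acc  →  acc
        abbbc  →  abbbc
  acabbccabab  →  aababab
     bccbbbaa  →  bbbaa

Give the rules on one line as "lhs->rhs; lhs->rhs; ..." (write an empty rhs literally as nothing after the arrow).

  | cbccccaabcb => cccaabcb => ccaabcb => caabcb => aabcb
  | bbbaaac
  | acc
  | abbbc

bcc->; ca->a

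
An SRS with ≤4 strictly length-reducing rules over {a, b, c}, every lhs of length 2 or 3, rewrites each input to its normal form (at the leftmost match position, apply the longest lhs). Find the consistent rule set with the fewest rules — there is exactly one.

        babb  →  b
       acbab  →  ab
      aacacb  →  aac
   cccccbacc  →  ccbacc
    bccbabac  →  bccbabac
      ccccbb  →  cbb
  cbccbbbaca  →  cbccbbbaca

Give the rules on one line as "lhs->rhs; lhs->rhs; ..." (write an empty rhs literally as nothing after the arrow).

abb->; acb->; ccc->

  | babb => b
  | acbab => ab
  | aacacb => aac
  | cccccbacc => ccbacc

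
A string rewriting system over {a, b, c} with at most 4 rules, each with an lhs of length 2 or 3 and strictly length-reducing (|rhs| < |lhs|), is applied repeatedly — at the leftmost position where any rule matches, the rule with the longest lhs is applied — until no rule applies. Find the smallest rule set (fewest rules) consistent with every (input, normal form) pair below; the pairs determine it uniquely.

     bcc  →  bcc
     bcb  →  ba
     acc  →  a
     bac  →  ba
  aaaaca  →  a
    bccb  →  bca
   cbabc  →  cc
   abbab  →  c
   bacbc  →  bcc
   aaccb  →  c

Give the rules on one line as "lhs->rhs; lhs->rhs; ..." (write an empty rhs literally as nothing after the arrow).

aa->a; ab->c; ac->a; cb->a

  | bcc
  | bcb => ba
  | acc => ac => a
  | bac => ba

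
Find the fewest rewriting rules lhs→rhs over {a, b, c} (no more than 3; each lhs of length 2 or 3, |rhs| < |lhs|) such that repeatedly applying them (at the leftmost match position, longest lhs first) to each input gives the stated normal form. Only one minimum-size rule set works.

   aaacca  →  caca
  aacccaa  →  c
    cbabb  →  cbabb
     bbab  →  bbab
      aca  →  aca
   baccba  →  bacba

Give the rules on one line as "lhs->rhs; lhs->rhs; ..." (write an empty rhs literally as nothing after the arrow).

  | aaacca => cacca => caca
  | aacccaa => ccccaa => cccaa => ccaa => caa => cc => c
  | cbabb
  | bbab

aa->c; cc->c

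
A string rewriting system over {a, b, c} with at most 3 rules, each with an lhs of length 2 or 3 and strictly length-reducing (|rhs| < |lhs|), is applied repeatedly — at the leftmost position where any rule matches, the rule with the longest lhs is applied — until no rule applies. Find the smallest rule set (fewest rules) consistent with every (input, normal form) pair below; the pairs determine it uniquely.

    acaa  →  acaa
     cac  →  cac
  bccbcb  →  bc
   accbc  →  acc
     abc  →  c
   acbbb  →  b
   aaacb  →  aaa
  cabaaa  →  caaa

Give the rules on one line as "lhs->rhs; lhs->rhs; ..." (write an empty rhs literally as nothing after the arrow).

ab->; cb->

  | acaa
  | cac
  | bccbcb => bccb => bc
  | accbc => acc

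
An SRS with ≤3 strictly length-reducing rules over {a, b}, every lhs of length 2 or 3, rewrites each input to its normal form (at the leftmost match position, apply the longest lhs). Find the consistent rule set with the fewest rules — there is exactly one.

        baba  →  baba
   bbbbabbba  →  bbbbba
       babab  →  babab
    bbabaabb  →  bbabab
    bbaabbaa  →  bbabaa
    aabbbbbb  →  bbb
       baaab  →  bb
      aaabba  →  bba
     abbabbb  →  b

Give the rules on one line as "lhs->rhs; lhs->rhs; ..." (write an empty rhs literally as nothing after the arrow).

  | baba
  | bbbbabbba => bbbbba
  | babab
  | bbabaabb => bbabab

aaa->; aab->a; abb->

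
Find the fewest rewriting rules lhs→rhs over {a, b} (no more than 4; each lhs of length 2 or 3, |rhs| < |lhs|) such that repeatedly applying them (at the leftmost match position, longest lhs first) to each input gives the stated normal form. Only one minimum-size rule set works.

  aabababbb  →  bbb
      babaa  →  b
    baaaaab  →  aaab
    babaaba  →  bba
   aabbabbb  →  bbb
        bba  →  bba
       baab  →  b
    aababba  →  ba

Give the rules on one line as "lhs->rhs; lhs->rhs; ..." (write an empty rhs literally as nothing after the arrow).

  | aabababbb => aabbabbb => ababbb => abbbb => bbb
  | babaa => bbaa => b
  | baaaaab => aaab
  | babaaba => bbaaba => bba

abb->b; baa->; bab->bb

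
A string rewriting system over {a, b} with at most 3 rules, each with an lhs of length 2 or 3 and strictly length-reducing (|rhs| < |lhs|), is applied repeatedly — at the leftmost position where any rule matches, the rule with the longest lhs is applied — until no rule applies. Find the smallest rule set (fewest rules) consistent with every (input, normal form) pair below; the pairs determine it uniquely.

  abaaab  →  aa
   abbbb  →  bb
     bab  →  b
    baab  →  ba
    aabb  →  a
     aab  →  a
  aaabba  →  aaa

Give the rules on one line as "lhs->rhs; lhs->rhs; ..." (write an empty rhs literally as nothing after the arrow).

ab->; abb->

  | abaaab => aaab => aa
  | abbbb => bb
  | bab => b
  | baab => ba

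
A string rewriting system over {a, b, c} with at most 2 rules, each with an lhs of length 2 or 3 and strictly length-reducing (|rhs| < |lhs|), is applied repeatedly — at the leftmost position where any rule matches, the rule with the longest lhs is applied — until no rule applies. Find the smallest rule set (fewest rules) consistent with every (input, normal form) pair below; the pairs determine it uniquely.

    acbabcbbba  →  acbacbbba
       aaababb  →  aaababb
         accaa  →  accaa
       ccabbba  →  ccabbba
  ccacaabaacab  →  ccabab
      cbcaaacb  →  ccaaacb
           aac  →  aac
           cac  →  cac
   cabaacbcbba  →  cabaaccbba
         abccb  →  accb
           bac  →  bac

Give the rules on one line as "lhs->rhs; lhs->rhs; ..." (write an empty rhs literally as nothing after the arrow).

aca->; bc->c

  | acbabcbbba => acbacbbba
  | aaababb
  | accaa
  | ccabbba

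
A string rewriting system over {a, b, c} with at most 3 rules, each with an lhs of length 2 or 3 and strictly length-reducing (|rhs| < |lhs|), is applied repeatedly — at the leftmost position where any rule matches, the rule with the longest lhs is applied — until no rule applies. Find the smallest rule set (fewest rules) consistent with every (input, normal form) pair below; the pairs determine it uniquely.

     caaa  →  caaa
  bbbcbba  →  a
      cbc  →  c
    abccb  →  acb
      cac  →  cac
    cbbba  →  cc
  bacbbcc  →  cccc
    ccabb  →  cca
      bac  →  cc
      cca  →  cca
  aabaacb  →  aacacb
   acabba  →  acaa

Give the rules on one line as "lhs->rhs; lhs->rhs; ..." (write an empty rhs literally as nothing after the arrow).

ba->c; bb->; bc->

  | caaa
  | bbbcbba => bcbba => bba => a
  | cbc => c
  | abccb => acb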